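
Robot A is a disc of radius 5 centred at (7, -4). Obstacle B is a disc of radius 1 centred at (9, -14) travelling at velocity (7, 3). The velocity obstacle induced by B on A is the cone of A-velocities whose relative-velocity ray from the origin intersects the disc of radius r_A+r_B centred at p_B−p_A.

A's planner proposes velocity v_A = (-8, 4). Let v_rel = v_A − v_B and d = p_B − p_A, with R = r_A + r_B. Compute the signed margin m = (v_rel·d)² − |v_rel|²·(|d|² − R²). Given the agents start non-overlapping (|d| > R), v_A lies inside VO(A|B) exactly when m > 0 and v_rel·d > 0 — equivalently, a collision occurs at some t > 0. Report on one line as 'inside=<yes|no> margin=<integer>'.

d = (2, -10),  |d|² = 104;  R = 5+1 = 6,  c = 104−6² = 68
v_rel = (-15, 1),  |v_rel|² = 226;  v_rel·d = (-15)·(2) + (1)·(-10) = -40
226·t² + 80·t + 68 = 0  ⇒  m = (-40)² − 226·68 = -13768
m = -13768 < 0,  v_rel·d = -40 < 0  ⇒  outside

inside=no margin=-13768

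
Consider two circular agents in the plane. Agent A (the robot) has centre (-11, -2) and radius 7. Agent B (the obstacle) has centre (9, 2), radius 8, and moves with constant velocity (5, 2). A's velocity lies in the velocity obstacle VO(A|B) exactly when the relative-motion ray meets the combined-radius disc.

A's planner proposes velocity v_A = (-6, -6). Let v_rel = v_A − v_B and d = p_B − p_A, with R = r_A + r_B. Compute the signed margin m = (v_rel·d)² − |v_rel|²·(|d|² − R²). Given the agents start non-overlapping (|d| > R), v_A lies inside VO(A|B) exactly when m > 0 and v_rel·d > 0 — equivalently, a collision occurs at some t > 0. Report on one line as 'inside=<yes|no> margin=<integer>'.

d = (20, 4),  |d|² = 416;  R = 7+8 = 15,  c = 416−15² = 191
v_rel = (-11, -8),  |v_rel|² = 185;  v_rel·d = (-11)·(20) + (-8)·(4) = -252
185·t² + 504·t + 191 = 0  ⇒  m = (-252)² − 185·191 = 28169
m = 28169 > 0,  v_rel·d = -252 < 0  ⇒  outside

inside=no margin=28169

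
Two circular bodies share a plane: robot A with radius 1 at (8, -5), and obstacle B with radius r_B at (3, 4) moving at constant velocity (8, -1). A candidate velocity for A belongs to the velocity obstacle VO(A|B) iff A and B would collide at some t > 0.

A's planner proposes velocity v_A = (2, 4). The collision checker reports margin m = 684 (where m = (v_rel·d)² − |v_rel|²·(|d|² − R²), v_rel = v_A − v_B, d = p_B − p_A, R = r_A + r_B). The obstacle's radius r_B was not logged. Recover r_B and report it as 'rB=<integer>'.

m = 684
d = (-5, 9);  v_rel = (-6, 5),  |v_rel|² = 61
v_rel×d = (-6)·(9) − (5)·(-5) = -29
since m = R²·61 − (-29)²:  R² = (841 + 684) / 61 = 25
R = √25 = 5  ⇒  r_B = 5 − 1 = 4

rB=4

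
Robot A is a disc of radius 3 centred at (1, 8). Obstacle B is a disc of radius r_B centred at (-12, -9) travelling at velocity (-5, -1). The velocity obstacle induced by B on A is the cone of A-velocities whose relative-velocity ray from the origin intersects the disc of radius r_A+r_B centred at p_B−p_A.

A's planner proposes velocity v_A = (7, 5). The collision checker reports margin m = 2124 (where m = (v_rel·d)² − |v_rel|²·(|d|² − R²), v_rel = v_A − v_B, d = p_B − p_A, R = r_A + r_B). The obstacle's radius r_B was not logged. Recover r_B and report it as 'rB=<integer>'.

m = 2124
d = (-13, -17);  v_rel = (12, 6),  |v_rel|² = 180
v_rel×d = (12)·(-17) − (6)·(-13) = -126
since m = R²·180 − (-126)²:  R² = (15876 + 2124) / 180 = 100
R = √100 = 10  ⇒  r_B = 10 − 3 = 7

rB=7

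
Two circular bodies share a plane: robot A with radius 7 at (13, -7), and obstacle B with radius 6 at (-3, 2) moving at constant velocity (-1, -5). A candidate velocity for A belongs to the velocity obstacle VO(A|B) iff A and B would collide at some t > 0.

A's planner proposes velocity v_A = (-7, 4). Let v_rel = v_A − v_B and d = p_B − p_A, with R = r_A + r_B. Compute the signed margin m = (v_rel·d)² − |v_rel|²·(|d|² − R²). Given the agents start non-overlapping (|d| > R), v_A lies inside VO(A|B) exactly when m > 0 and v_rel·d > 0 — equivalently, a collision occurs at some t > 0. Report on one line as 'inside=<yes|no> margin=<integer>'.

d = (-16, 9),  |d|² = 337;  R = 7+6 = 13,  c = 337−13² = 168
v_rel = (-6, 9),  |v_rel|² = 117;  v_rel·d = (-6)·(-16) + (9)·(9) = 177
117·t² − 354·t + 168 = 0  ⇒  m = 177² − 117·168 = 11673
m = 11673 > 0,  v_rel·d = 177 > 0  ⇒  inside

inside=yes margin=11673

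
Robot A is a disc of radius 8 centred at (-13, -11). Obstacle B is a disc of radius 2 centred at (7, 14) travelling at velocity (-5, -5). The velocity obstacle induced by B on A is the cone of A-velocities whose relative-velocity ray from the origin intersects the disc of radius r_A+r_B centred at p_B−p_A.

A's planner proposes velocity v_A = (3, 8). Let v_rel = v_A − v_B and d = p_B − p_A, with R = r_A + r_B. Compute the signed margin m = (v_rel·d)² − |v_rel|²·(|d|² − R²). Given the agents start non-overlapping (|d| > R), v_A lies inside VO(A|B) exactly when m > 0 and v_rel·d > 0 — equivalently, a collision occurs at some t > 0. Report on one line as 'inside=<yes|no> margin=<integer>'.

d = (20, 25),  |d|² = 1025;  R = 8+2 = 10,  c = 1025−10² = 925
v_rel = (8, 13),  |v_rel|² = 233;  v_rel·d = (8)·(20) + (13)·(25) = 485
233·t² − 970·t + 925 = 0  ⇒  m = 485² − 233·925 = 19700
m = 19700 > 0,  v_rel·d = 485 > 0  ⇒  inside

inside=yes margin=19700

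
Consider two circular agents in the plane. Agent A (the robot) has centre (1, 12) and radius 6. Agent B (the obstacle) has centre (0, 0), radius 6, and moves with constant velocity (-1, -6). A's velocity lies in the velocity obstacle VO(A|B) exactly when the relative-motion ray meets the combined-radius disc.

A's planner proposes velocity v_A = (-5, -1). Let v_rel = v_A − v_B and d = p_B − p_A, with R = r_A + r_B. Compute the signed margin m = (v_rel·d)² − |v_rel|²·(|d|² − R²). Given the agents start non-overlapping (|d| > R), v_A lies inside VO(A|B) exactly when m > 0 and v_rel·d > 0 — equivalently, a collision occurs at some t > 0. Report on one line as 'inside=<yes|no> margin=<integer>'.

d = (-1, -12),  |d|² = 145;  R = 6+6 = 12,  c = 145−12² = 1
v_rel = (-4, 5),  |v_rel|² = 41;  v_rel·d = (-4)·(-1) + (5)·(-12) = -56
41·t² + 112·t + 1 = 0  ⇒  m = (-56)² − 41·1 = 3095
m = 3095 > 0,  v_rel·d = -56 < 0  ⇒  outside

inside=no margin=3095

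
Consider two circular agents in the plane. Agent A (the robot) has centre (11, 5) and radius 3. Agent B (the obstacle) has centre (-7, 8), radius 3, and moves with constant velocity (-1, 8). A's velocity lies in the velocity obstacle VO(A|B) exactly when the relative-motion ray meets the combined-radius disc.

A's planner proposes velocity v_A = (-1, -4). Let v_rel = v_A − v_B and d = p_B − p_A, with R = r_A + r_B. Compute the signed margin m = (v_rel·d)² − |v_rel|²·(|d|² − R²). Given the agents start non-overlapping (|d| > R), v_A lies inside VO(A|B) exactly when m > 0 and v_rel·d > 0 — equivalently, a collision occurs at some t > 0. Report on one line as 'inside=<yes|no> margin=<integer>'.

d = (-18, 3),  |d|² = 333;  R = 3+3 = 6,  c = 333−6² = 297
v_rel = (0, -12),  |v_rel|² = 144;  v_rel·d = (0)·(-18) + (-12)·(3) = -36
144·t² + 72·t + 297 = 0  ⇒  m = (-36)² − 144·297 = -41472
m = -41472 < 0,  v_rel·d = -36 < 0  ⇒  outside

inside=no margin=-41472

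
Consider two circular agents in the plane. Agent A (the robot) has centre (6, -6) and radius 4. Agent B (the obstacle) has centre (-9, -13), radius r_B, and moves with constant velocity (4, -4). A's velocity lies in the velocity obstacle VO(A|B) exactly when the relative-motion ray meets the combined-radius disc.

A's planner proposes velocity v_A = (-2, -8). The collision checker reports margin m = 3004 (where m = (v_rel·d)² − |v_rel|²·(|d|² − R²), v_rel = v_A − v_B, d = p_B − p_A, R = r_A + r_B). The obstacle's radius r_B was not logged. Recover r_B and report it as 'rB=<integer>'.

m = 3004
d = (-15, -7);  v_rel = (-6, -4),  |v_rel|² = 52
v_rel×d = (-6)·(-7) − (-4)·(-15) = -18
since m = R²·52 − (-18)²:  R² = (324 + 3004) / 52 = 64
R = √64 = 8  ⇒  r_B = 8 − 4 = 4

rB=4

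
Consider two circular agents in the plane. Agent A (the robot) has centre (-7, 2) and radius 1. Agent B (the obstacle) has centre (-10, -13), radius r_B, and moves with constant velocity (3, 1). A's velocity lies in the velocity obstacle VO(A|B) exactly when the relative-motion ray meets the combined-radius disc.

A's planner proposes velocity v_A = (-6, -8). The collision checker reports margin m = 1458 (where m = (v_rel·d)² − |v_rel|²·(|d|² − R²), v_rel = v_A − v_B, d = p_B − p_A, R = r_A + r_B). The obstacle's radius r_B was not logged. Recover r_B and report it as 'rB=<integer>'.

m = 1458
d = (-3, -15);  v_rel = (-9, -9),  |v_rel|² = 162
v_rel×d = (-9)·(-15) − (-9)·(-3) = 108
since m = R²·162 − 108²:  R² = (11664 + 1458) / 162 = 81
R = √81 = 9  ⇒  r_B = 9 − 1 = 8

rB=8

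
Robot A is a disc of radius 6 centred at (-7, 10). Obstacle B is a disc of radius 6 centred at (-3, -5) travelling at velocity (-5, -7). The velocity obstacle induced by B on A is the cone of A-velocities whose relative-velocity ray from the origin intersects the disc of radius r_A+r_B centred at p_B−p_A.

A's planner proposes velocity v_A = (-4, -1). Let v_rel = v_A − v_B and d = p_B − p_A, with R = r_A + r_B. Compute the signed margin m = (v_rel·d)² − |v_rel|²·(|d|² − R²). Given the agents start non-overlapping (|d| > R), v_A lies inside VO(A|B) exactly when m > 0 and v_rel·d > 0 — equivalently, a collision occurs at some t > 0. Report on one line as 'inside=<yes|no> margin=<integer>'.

d = (4, -15),  |d|² = 241;  R = 6+6 = 12,  c = 241−12² = 97
v_rel = (1, 6),  |v_rel|² = 37;  v_rel·d = (1)·(4) + (6)·(-15) = -86
37·t² + 172·t + 97 = 0  ⇒  m = (-86)² − 37·97 = 3807
m = 3807 > 0,  v_rel·d = -86 < 0  ⇒  outside

inside=no margin=3807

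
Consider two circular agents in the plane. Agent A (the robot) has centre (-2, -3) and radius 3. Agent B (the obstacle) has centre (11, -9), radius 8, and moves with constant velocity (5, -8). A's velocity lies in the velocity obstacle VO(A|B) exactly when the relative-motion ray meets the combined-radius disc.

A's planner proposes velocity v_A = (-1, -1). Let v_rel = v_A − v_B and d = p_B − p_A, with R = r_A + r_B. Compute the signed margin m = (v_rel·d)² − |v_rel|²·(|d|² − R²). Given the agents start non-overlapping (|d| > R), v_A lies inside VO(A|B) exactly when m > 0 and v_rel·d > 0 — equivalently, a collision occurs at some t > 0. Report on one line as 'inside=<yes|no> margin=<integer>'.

d = (13, -6),  |d|² = 205;  R = 3+8 = 11,  c = 205−11² = 84
v_rel = (-6, 7),  |v_rel|² = 85;  v_rel·d = (-6)·(13) + (7)·(-6) = -120
85·t² + 240·t + 84 = 0  ⇒  m = (-120)² − 85·84 = 7260
m = 7260 > 0,  v_rel·d = -120 < 0  ⇒  outside

inside=no margin=7260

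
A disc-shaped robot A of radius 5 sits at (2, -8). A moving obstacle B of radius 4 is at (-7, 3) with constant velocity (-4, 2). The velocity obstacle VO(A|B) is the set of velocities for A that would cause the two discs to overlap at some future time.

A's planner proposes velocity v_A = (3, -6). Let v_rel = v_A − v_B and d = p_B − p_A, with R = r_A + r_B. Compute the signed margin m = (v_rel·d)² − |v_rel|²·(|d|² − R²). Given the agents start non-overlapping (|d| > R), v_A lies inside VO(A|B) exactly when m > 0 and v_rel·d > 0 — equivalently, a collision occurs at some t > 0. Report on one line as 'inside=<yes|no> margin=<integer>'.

d = (-9, 11),  |d|² = 202;  R = 5+4 = 9,  c = 202−9² = 121
v_rel = (7, -8),  |v_rel|² = 113;  v_rel·d = (7)·(-9) + (-8)·(11) = -151
113·t² + 302·t + 121 = 0  ⇒  m = (-151)² − 113·121 = 9128
m = 9128 > 0,  v_rel·d = -151 < 0  ⇒  outside

inside=no margin=9128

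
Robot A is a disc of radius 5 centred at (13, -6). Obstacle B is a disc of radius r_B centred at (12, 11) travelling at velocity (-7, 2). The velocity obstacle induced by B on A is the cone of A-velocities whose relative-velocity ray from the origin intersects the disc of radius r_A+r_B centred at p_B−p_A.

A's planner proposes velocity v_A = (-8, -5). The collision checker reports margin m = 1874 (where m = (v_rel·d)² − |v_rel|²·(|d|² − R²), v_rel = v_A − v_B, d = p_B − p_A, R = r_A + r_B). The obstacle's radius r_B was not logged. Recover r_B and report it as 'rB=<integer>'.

m = 1874
d = (-1, 17);  v_rel = (-1, -7),  |v_rel|² = 50
v_rel×d = (-1)·(17) − (-7)·(-1) = -24
since m = R²·50 − (-24)²:  R² = (576 + 1874) / 50 = 49
R = √49 = 7  ⇒  r_B = 7 − 5 = 2

rB=2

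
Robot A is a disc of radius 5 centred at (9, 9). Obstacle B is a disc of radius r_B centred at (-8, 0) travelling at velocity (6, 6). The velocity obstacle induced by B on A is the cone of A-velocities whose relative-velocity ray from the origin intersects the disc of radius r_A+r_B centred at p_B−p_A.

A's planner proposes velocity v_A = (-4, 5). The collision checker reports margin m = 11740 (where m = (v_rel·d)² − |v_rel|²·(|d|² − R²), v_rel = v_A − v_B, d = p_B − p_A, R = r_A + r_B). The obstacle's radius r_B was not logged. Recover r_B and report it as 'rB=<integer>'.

m = 11740
d = (-17, -9);  v_rel = (-10, -1),  |v_rel|² = 101
v_rel×d = (-10)·(-9) − (-1)·(-17) = 73
since m = R²·101 − 73²:  R² = (5329 + 11740) / 101 = 169
R = √169 = 13  ⇒  r_B = 13 − 5 = 8

rB=8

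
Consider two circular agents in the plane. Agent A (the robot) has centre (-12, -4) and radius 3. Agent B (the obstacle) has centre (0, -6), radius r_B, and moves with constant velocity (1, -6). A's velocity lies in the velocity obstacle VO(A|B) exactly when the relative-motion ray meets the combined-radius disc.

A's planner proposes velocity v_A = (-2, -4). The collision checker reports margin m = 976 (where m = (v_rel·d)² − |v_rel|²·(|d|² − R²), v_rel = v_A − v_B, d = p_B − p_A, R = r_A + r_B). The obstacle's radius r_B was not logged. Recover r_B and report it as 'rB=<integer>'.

m = 976
d = (12, -2);  v_rel = (-3, 2),  |v_rel|² = 13
v_rel×d = (-3)·(-2) − (2)·(12) = -18
since m = R²·13 − (-18)²:  R² = (324 + 976) / 13 = 100
R = √100 = 10  ⇒  r_B = 10 − 3 = 7

rB=7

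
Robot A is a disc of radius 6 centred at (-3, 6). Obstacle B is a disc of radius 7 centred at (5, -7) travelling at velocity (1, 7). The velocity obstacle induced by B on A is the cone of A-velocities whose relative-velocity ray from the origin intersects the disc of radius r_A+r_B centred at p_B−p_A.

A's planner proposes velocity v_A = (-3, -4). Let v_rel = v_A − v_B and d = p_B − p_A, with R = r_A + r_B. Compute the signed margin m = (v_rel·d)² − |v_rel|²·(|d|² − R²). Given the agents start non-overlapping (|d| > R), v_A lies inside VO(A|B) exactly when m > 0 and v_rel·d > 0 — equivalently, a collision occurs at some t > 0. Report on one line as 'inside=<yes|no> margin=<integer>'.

d = (8, -13),  |d|² = 233;  R = 6+7 = 13,  c = 233−13² = 64
v_rel = (-4, -11),  |v_rel|² = 137;  v_rel·d = (-4)·(8) + (-11)·(-13) = 111
137·t² − 222·t + 64 = 0  ⇒  m = 111² − 137·64 = 3553
m = 3553 > 0,  v_rel·d = 111 > 0  ⇒  inside

inside=yes margin=3553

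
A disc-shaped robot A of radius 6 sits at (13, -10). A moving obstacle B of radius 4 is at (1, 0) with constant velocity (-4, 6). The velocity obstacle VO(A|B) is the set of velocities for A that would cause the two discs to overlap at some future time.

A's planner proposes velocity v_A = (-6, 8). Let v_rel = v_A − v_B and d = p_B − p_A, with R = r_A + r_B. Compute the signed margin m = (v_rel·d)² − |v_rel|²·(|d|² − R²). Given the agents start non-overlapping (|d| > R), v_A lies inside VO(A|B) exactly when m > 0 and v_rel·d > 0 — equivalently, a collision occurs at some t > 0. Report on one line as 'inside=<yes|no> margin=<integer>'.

d = (-12, 10),  |d|² = 244;  R = 6+4 = 10,  c = 244−10² = 144
v_rel = (-2, 2),  |v_rel|² = 8;  v_rel·d = (-2)·(-12) + (2)·(10) = 44
8·t² − 88·t + 144 = 0  ⇒  m = 44² − 8·144 = 784
m = 784 > 0,  v_rel·d = 44 > 0  ⇒  inside

inside=yes margin=784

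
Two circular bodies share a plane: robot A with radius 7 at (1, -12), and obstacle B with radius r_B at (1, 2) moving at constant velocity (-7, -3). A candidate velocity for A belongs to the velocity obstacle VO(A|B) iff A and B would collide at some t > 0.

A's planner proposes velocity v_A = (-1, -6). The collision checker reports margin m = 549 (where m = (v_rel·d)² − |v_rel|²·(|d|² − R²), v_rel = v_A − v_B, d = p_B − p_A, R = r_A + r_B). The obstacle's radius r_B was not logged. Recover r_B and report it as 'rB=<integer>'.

m = 549
d = (0, 14);  v_rel = (6, -3),  |v_rel|² = 45
v_rel×d = (6)·(14) − (-3)·(0) = 84
since m = R²·45 − 84²:  R² = (7056 + 549) / 45 = 169
R = √169 = 13  ⇒  r_B = 13 − 7 = 6

rB=6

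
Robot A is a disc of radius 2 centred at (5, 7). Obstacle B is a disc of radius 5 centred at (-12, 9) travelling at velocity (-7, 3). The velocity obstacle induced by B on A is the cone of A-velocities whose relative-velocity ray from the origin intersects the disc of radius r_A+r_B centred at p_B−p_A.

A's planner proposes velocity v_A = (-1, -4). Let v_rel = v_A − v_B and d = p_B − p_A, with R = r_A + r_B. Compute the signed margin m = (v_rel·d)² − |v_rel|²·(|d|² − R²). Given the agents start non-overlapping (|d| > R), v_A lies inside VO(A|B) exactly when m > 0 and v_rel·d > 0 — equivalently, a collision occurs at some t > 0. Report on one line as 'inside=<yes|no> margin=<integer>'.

d = (-17, 2),  |d|² = 293;  R = 2+5 = 7,  c = 293−7² = 244
v_rel = (6, -7),  |v_rel|² = 85;  v_rel·d = (6)·(-17) + (-7)·(2) = -116
85·t² + 232·t + 244 = 0  ⇒  m = (-116)² − 85·244 = -7284
m = -7284 < 0,  v_rel·d = -116 < 0  ⇒  outside

inside=no margin=-7284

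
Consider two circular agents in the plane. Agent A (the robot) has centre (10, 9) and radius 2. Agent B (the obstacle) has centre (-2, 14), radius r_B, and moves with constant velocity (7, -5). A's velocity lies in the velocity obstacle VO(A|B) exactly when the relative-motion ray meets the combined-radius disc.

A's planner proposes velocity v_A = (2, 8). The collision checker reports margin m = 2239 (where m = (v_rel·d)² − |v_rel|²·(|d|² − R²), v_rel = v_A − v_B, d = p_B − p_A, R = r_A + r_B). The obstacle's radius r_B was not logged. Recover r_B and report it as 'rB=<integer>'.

m = 2239
d = (-12, 5);  v_rel = (-5, 13),  |v_rel|² = 194
v_rel×d = (-5)·(5) − (13)·(-12) = 131
since m = R²·194 − 131²:  R² = (17161 + 2239) / 194 = 100
R = √100 = 10  ⇒  r_B = 10 − 2 = 8

rB=8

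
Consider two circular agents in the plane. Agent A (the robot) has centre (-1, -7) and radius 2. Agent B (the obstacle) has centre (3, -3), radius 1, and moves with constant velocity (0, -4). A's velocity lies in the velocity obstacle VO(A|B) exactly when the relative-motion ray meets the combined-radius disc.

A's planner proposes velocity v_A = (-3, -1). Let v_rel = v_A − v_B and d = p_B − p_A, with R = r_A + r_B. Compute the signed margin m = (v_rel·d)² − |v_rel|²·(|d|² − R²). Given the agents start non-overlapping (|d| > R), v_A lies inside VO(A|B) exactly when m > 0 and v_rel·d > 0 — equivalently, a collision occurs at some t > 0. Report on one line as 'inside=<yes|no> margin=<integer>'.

d = (4, 4),  |d|² = 32;  R = 2+1 = 3,  c = 32−3² = 23
v_rel = (-3, 3),  |v_rel|² = 18;  v_rel·d = (-3)·(4) + (3)·(4) = 0
18·t² − 0·t + 23 = 0  ⇒  m = 0² − 18·23 = -414
m = -414 < 0,  v_rel·d = 0 = 0  ⇒  outside

inside=no margin=-414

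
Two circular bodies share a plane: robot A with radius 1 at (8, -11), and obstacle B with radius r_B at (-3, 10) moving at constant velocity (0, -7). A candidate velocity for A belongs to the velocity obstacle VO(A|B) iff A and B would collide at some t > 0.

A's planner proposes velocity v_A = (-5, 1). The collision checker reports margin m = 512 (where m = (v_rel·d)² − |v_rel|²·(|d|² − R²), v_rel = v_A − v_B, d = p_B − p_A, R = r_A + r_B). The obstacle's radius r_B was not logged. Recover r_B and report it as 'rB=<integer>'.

m = 512
d = (-11, 21);  v_rel = (-5, 8),  |v_rel|² = 89
v_rel×d = (-5)·(21) − (8)·(-11) = -17
since m = R²·89 − (-17)²:  R² = (289 + 512) / 89 = 9
R = √9 = 3  ⇒  r_B = 3 − 1 = 2

rB=2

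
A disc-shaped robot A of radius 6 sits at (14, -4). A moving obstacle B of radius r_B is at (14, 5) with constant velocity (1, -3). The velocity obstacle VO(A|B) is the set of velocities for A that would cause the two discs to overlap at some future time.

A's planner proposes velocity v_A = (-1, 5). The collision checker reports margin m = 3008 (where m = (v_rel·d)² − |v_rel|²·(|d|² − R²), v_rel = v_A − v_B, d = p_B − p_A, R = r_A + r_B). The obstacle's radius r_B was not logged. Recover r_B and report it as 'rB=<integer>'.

m = 3008
d = (0, 9);  v_rel = (-2, 8),  |v_rel|² = 68
v_rel×d = (-2)·(9) − (8)·(0) = -18
since m = R²·68 − (-18)²:  R² = (324 + 3008) / 68 = 49
R = √49 = 7  ⇒  r_B = 7 − 6 = 1

rB=1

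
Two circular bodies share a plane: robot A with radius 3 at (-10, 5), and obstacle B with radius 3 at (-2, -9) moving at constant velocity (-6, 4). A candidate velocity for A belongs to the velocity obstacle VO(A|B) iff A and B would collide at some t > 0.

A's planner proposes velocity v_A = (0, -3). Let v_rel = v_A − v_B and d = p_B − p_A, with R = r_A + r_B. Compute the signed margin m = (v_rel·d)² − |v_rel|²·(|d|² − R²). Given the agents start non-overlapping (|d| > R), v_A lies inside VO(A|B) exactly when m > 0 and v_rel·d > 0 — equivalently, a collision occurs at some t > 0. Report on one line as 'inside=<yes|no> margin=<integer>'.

d = (8, -14),  |d|² = 260;  R = 3+3 = 6,  c = 260−6² = 224
v_rel = (6, -7),  |v_rel|² = 85;  v_rel·d = (6)·(8) + (-7)·(-14) = 146
85·t² − 292·t + 224 = 0  ⇒  m = 146² − 85·224 = 2276
m = 2276 > 0,  v_rel·d = 146 > 0  ⇒  inside

inside=yes margin=2276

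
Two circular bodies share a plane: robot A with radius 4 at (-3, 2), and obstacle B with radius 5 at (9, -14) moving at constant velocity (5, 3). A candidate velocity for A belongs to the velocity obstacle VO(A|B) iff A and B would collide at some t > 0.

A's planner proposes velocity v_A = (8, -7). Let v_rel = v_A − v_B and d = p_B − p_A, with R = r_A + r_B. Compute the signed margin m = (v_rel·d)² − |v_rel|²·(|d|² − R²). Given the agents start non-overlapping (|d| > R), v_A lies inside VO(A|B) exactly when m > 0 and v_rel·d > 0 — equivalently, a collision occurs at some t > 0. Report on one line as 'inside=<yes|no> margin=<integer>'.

d = (12, -16),  |d|² = 400;  R = 4+5 = 9,  c = 400−9² = 319
v_rel = (3, -10),  |v_rel|² = 109;  v_rel·d = (3)·(12) + (-10)·(-16) = 196
109·t² − 392·t + 319 = 0  ⇒  m = 196² − 109·319 = 3645
m = 3645 > 0,  v_rel·d = 196 > 0  ⇒  inside

inside=yes margin=3645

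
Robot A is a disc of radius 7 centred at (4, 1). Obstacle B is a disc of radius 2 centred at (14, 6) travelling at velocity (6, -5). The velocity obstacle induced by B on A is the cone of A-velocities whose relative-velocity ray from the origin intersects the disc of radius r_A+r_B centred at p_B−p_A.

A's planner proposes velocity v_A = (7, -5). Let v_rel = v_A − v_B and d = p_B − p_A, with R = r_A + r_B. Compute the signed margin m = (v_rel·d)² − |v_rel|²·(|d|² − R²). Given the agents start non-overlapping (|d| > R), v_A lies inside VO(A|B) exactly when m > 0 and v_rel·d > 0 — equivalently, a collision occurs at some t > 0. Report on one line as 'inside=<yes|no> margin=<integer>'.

d = (10, 5),  |d|² = 125;  R = 7+2 = 9,  c = 125−9² = 44
v_rel = (1, 0),  |v_rel|² = 1;  v_rel·d = (1)·(10) + (0)·(5) = 10
1·t² − 20·t + 44 = 0  ⇒  m = 10² − 1·44 = 56
m = 56 > 0,  v_rel·d = 10 > 0  ⇒  inside

inside=yes margin=56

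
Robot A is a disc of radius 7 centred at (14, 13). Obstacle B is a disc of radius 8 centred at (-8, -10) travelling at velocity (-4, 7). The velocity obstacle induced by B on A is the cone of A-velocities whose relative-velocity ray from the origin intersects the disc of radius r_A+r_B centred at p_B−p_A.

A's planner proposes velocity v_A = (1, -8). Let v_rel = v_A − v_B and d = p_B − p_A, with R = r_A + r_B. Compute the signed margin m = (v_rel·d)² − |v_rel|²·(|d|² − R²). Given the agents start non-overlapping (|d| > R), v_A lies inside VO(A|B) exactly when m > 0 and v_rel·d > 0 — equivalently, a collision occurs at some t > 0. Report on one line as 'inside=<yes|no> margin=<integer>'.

d = (-22, -23),  |d|² = 1013;  R = 7+8 = 15,  c = 1013−15² = 788
v_rel = (5, -15),  |v_rel|² = 250;  v_rel·d = (5)·(-22) + (-15)·(-23) = 235
250·t² − 470·t + 788 = 0  ⇒  m = 235² − 250·788 = -141775
m = -141775 < 0,  v_rel·d = 235 > 0  ⇒  outside

inside=no margin=-141775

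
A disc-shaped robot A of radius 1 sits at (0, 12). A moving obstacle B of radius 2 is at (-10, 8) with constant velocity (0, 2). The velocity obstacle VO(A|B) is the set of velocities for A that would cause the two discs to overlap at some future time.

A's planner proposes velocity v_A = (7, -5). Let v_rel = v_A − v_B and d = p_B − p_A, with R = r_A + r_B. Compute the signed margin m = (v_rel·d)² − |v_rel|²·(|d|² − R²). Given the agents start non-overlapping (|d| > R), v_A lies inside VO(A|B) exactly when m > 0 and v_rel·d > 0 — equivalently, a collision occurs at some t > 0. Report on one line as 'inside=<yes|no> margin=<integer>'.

d = (-10, -4),  |d|² = 116;  R = 1+2 = 3,  c = 116−3² = 107
v_rel = (7, -7),  |v_rel|² = 98;  v_rel·d = (7)·(-10) + (-7)·(-4) = -42
98·t² + 84·t + 107 = 0  ⇒  m = (-42)² − 98·107 = -8722
m = -8722 < 0,  v_rel·d = -42 < 0  ⇒  outside

inside=no margin=-8722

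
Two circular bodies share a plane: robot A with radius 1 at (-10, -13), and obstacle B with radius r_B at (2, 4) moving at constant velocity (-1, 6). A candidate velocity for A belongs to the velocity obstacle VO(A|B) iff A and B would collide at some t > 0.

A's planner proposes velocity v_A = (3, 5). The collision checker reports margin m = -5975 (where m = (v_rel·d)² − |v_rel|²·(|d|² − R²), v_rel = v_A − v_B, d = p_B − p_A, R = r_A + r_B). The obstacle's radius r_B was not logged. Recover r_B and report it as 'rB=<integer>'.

m = -5975
d = (12, 17);  v_rel = (4, -1),  |v_rel|² = 17
v_rel×d = (4)·(17) − (-1)·(12) = 80
since m = R²·17 − 80²:  R² = (6400 + -5975) / 17 = 25
R = √25 = 5  ⇒  r_B = 5 − 1 = 4

rB=4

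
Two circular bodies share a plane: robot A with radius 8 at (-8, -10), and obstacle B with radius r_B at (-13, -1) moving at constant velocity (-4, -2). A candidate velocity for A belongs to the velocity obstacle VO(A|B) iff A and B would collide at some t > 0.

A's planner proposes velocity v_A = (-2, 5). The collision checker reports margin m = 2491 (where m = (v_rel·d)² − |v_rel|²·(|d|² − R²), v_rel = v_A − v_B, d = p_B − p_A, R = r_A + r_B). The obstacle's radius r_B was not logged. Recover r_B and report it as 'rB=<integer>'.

m = 2491
d = (-5, 9);  v_rel = (2, 7),  |v_rel|² = 53
v_rel×d = (2)·(9) − (7)·(-5) = 53
since m = R²·53 − 53²:  R² = (2809 + 2491) / 53 = 100
R = √100 = 10  ⇒  r_B = 10 − 8 = 2

rB=2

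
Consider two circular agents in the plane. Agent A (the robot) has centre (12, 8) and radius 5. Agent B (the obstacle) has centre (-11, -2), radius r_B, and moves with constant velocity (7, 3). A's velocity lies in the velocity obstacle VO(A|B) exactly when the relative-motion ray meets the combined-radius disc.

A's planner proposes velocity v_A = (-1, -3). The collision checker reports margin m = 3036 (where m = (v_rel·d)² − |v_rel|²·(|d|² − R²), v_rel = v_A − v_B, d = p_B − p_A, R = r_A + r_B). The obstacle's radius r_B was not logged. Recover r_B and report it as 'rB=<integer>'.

m = 3036
d = (-23, -10);  v_rel = (-8, -6),  |v_rel|² = 100
v_rel×d = (-8)·(-10) − (-6)·(-23) = -58
since m = R²·100 − (-58)²:  R² = (3364 + 3036) / 100 = 64
R = √64 = 8  ⇒  r_B = 8 − 5 = 3

rB=3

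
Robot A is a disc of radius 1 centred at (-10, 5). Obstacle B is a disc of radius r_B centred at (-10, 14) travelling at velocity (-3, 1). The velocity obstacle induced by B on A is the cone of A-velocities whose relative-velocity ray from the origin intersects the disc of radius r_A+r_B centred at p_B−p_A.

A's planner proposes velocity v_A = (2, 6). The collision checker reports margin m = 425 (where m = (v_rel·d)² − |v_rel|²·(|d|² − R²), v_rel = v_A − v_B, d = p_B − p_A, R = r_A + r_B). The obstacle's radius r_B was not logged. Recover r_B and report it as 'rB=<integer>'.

m = 425
d = (0, 9);  v_rel = (5, 5),  |v_rel|² = 50
v_rel×d = (5)·(9) − (5)·(0) = 45
since m = R²·50 − 45²:  R² = (2025 + 425) / 50 = 49
R = √49 = 7  ⇒  r_B = 7 − 1 = 6

rB=6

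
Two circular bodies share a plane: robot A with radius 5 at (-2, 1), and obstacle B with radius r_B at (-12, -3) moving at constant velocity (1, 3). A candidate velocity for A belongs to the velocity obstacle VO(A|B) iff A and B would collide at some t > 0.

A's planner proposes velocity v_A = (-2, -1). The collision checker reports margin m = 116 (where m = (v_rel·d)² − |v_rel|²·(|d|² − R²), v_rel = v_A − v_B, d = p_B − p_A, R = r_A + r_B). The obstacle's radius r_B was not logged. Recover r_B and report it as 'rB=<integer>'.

m = 116
d = (-10, -4);  v_rel = (-3, -4),  |v_rel|² = 25
v_rel×d = (-3)·(-4) − (-4)·(-10) = -28
since m = R²·25 − (-28)²:  R² = (784 + 116) / 25 = 36
R = √36 = 6  ⇒  r_B = 6 − 5 = 1

rB=1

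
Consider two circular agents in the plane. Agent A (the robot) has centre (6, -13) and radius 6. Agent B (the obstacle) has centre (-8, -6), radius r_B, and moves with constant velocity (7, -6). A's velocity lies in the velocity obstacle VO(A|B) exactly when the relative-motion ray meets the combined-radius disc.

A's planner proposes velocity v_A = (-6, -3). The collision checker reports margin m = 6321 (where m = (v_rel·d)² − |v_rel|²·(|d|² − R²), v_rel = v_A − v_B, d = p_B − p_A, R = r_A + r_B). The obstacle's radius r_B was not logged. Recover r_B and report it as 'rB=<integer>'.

m = 6321
d = (-14, 7);  v_rel = (-13, 3),  |v_rel|² = 178
v_rel×d = (-13)·(7) − (3)·(-14) = -49
since m = R²·178 − (-49)²:  R² = (2401 + 6321) / 178 = 49
R = √49 = 7  ⇒  r_B = 7 − 6 = 1

rB=1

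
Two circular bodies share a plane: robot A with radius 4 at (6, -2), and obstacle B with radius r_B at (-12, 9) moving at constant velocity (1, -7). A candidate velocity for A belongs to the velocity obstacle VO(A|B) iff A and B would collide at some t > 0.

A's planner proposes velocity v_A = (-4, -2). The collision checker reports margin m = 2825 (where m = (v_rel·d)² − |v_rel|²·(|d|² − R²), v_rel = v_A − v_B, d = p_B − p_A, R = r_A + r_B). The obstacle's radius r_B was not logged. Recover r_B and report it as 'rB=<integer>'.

m = 2825
d = (-18, 11);  v_rel = (-5, 5),  |v_rel|² = 50
v_rel×d = (-5)·(11) − (5)·(-18) = 35
since m = R²·50 − 35²:  R² = (1225 + 2825) / 50 = 81
R = √81 = 9  ⇒  r_B = 9 − 4 = 5

rB=5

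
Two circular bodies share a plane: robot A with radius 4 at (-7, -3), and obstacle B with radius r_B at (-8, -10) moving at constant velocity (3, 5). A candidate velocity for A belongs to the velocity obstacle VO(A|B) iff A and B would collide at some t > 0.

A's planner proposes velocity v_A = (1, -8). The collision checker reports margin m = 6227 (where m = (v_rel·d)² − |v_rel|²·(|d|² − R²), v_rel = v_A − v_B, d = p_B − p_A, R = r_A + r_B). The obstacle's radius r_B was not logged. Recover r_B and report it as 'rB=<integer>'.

m = 6227
d = (-1, -7);  v_rel = (-2, -13),  |v_rel|² = 173
v_rel×d = (-2)·(-7) − (-13)·(-1) = 1
since m = R²·173 − 1²:  R² = (1 + 6227) / 173 = 36
R = √36 = 6  ⇒  r_B = 6 − 4 = 2

rB=2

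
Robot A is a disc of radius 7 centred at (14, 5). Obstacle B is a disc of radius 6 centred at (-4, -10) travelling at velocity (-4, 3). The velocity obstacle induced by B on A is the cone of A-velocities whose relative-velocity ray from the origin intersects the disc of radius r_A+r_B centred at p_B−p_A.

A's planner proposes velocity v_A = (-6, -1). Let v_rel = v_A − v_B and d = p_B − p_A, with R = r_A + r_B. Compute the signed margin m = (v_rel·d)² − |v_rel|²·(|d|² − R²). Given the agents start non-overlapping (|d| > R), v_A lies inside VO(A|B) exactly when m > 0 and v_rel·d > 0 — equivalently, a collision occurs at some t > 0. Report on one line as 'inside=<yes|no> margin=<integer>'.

d = (-18, -15),  |d|² = 549;  R = 7+6 = 13,  c = 549−13² = 380
v_rel = (-2, -4),  |v_rel|² = 20;  v_rel·d = (-2)·(-18) + (-4)·(-15) = 96
20·t² − 192·t + 380 = 0  ⇒  m = 96² − 20·380 = 1616
m = 1616 > 0,  v_rel·d = 96 > 0  ⇒  inside

inside=yes margin=1616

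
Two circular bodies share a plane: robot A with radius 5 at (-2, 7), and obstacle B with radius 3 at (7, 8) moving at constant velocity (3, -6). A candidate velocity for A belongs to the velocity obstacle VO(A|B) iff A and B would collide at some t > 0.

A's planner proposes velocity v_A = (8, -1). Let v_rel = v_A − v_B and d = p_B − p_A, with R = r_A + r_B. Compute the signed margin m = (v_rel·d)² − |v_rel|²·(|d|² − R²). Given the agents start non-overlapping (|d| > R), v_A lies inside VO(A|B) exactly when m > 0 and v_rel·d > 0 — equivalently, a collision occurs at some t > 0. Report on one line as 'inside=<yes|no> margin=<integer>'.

d = (9, 1),  |d|² = 82;  R = 5+3 = 8,  c = 82−8² = 18
v_rel = (5, 5),  |v_rel|² = 50;  v_rel·d = (5)·(9) + (5)·(1) = 50
50·t² − 100·t + 18 = 0  ⇒  m = 50² − 50·18 = 1600
m = 1600 > 0,  v_rel·d = 50 > 0  ⇒  inside

inside=yes margin=1600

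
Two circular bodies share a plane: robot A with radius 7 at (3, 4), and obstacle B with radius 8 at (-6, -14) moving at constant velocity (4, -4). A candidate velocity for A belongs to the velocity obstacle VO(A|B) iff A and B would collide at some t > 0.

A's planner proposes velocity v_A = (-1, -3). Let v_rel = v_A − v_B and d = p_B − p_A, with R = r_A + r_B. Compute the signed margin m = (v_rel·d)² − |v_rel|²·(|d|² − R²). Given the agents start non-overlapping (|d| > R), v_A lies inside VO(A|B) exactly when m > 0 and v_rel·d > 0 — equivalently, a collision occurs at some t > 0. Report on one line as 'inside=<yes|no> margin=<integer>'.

d = (-9, -18),  |d|² = 405;  R = 7+8 = 15,  c = 405−15² = 180
v_rel = (-5, 1),  |v_rel|² = 26;  v_rel·d = (-5)·(-9) + (1)·(-18) = 27
26·t² − 54·t + 180 = 0  ⇒  m = 27² − 26·180 = -3951
m = -3951 < 0,  v_rel·d = 27 > 0  ⇒  outside

inside=no margin=-3951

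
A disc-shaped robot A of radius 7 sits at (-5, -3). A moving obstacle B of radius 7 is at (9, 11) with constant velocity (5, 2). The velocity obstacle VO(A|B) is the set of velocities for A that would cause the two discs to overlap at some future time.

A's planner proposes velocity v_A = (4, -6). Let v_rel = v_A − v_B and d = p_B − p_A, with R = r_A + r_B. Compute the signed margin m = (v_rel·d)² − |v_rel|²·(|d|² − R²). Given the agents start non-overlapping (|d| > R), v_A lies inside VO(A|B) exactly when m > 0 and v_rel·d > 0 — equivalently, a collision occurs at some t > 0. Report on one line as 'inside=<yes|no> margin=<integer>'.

d = (14, 14),  |d|² = 392;  R = 7+7 = 14,  c = 392−14² = 196
v_rel = (-1, -8),  |v_rel|² = 65;  v_rel·d = (-1)·(14) + (-8)·(14) = -126
65·t² + 252·t + 196 = 0  ⇒  m = (-126)² − 65·196 = 3136
m = 3136 > 0,  v_rel·d = -126 < 0  ⇒  outside

inside=no margin=3136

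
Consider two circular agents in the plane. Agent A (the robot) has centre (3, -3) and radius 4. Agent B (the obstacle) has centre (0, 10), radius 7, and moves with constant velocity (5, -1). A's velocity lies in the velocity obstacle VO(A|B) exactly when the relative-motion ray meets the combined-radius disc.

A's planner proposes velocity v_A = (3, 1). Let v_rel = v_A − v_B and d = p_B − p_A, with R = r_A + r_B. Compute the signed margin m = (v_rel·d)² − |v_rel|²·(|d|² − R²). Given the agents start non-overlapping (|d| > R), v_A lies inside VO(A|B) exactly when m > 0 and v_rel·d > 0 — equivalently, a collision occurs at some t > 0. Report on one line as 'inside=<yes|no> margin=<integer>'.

d = (-3, 13),  |d|² = 178;  R = 4+7 = 11,  c = 178−11² = 57
v_rel = (-2, 2),  |v_rel|² = 8;  v_rel·d = (-2)·(-3) + (2)·(13) = 32
8·t² − 64·t + 57 = 0  ⇒  m = 32² − 8·57 = 568
m = 568 > 0,  v_rel·d = 32 > 0  ⇒  inside

inside=yes margin=568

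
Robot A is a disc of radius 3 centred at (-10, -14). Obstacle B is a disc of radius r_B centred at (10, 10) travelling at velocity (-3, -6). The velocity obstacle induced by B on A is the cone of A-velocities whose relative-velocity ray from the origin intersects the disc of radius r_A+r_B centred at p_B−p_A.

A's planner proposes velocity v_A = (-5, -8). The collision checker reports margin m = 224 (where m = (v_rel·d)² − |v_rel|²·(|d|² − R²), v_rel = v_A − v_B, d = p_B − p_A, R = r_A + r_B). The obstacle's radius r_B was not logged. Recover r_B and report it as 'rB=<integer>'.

m = 224
d = (20, 24);  v_rel = (-2, -2),  |v_rel|² = 8
v_rel×d = (-2)·(24) − (-2)·(20) = -8
since m = R²·8 − (-8)²:  R² = (64 + 224) / 8 = 36
R = √36 = 6  ⇒  r_B = 6 − 3 = 3

rB=3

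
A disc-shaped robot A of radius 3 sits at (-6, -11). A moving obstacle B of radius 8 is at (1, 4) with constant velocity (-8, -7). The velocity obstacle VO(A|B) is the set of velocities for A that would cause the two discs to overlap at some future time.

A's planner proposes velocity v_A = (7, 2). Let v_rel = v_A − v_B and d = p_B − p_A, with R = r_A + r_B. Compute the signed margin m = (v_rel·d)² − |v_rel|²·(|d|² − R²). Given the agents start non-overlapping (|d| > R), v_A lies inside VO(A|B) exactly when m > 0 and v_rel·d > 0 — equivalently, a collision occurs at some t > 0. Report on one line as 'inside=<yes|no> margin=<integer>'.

d = (7, 15),  |d|² = 274;  R = 3+8 = 11,  c = 274−11² = 153
v_rel = (15, 9),  |v_rel|² = 306;  v_rel·d = (15)·(7) + (9)·(15) = 240
306·t² − 480·t + 153 = 0  ⇒  m = 240² − 306·153 = 10782
m = 10782 > 0,  v_rel·d = 240 > 0  ⇒  inside

inside=yes margin=10782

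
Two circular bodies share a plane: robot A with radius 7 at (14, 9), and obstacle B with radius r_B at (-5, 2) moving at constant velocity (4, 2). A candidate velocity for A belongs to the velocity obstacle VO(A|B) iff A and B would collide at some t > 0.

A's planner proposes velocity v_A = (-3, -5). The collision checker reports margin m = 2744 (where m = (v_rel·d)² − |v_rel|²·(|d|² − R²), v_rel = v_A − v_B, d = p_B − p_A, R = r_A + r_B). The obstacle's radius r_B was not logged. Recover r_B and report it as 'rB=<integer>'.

m = 2744
d = (-19, -7);  v_rel = (-7, -7),  |v_rel|² = 98
v_rel×d = (-7)·(-7) − (-7)·(-19) = -84
since m = R²·98 − (-84)²:  R² = (7056 + 2744) / 98 = 100
R = √100 = 10  ⇒  r_B = 10 − 7 = 3

rB=3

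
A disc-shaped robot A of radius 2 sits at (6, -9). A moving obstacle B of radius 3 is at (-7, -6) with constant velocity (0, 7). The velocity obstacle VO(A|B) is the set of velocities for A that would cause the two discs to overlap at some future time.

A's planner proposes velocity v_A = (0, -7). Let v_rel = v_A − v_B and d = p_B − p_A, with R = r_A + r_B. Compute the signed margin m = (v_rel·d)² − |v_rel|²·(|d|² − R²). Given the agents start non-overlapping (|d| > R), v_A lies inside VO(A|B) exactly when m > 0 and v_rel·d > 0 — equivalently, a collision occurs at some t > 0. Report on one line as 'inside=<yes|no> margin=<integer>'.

d = (-13, 3),  |d|² = 178;  R = 2+3 = 5,  c = 178−5² = 153
v_rel = (0, -14),  |v_rel|² = 196;  v_rel·d = (0)·(-13) + (-14)·(3) = -42
196·t² + 84·t + 153 = 0  ⇒  m = (-42)² − 196·153 = -28224
m = -28224 < 0,  v_rel·d = -42 < 0  ⇒  outside

inside=no margin=-28224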